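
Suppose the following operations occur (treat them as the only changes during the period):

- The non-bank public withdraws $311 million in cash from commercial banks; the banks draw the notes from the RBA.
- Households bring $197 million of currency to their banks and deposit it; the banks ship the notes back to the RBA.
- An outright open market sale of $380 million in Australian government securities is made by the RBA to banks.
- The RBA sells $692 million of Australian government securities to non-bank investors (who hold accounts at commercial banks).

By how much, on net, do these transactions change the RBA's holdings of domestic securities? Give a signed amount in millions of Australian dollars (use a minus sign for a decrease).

RBA balance sheet:
  Assets:      Securities −$1072M
  Liabilities: Bank reserves −$1186M, Currency in circulation +$114M
So the change in the RBA's holdings of domestic securities is -$1072 million.

-$1072 million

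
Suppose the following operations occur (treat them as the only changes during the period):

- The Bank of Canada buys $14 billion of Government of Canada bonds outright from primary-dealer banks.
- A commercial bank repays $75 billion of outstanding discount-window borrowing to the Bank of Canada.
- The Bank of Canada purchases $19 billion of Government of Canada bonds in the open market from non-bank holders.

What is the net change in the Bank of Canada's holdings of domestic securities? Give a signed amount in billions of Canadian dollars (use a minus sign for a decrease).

OMO purchase (from banks) $14 billion: securities added to the Bank of Canada's portfolio → +$14B.
Discount-window repayment $75 billion: the Bank of Canada's securities portfolio is untouched → 0.
Asset purchase (from non-banks) $19 billion: securities added to the Bank of Canada's portfolio → +$19B.
Net: 14 + 0 + 19 = +$33 billion.

+$33 billion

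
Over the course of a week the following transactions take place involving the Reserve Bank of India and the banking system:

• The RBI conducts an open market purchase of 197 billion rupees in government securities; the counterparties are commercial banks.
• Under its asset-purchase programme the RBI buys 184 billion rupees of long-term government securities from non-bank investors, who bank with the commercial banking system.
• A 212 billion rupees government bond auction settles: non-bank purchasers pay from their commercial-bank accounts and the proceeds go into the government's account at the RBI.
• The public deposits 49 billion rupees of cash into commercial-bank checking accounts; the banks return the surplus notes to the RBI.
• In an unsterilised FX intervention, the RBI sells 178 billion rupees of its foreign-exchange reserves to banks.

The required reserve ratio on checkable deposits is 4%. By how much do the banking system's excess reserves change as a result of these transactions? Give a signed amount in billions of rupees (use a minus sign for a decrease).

+39.16 billion

OMO purchase (from banks) 197 billion rupees: reserves +197B, deposits 0.
Asset purchase (from non-banks) 184 billion rupees: reserves +184B, deposits +184B.
Government account inflow 212 billion rupees: reserves −212B, deposits −212B.
Currency deposit 49 billion rupees: reserves +49B, deposits +49B.
FX sale 178 billion rupees: reserves −178B, deposits 0.
Totals: Δreserves = +40B, Δdeposits = +21B.
Δrequired reserves = 4% × +21B = +0.84B.
Δexcess reserves = Δreserves − Δrequired = +40B − (+0.84B) = +39.16 billion.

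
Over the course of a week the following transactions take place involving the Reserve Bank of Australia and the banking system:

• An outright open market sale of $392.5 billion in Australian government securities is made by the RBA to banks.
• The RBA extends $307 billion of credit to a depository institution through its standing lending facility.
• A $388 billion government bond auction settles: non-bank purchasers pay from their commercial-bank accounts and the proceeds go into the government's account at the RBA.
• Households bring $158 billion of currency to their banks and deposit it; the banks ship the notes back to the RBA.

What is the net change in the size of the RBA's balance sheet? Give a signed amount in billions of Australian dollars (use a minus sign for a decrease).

-$85.5 billion

OMO sale (to banks) $392.5 billion: an RBA asset is shed → −$392.5B.
Discount-window loan $307 billion: an RBA asset is acquired → +$307B.
Government account inflow $388 billion: only the composition of liabilities changes → 0.
Currency deposit $158 billion: only the composition of liabilities changes → 0.
Net: −392.5 + 307 + 0 + 0 = -$85.5 billion.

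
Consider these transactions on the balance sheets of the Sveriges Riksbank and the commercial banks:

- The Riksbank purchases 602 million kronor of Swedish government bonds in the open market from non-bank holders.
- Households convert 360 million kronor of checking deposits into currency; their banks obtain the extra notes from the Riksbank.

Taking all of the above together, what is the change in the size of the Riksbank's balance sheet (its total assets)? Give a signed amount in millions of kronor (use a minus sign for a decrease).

+602 million

Asset purchase (from non-banks) 602 million kronor: a Riksbank asset is acquired → +602M.
Currency withdrawal 360 million kronor: only the composition of liabilities changes → 0.
Net: 602 + 0 = +602 million.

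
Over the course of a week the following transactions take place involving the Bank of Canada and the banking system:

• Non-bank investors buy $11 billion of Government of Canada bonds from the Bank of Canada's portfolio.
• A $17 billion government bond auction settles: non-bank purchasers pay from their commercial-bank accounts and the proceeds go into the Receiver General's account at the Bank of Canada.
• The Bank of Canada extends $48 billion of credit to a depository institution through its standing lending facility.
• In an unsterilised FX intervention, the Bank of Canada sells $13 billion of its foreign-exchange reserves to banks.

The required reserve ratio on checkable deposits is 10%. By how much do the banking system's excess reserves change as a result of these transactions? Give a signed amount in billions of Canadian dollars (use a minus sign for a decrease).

+$9.8 billion

Asset sale (to non-banks) $11 billion: reserves −$11B, deposits −$11B.
Government account inflow $17 billion: reserves −$17B, deposits −$17B.
Discount-window loan $48 billion: reserves +$48B, deposits 0.
FX sale $13 billion: reserves −$13B, deposits 0.
Totals: Δreserves = +$7B, Δdeposits = −$28B.
Δrequired reserves = 10% × −$28B = −$2.8B.
Δexcess reserves = Δreserves − Δrequired = +$7B − (−$2.8B) = +$9.8 billion.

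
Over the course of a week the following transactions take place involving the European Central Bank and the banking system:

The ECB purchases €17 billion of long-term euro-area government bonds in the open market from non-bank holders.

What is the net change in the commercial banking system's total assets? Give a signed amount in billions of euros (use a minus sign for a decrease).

ECB balance sheet:
  Assets:      Securities +€17B
  Liabilities: Bank reserves +€17B
Commercial banking system:
  Assets:      Reserves at CB +€17B
  Liabilities: Checkable deposits +€17B
Change in total bank assets = +€17 billion.

+€17 billion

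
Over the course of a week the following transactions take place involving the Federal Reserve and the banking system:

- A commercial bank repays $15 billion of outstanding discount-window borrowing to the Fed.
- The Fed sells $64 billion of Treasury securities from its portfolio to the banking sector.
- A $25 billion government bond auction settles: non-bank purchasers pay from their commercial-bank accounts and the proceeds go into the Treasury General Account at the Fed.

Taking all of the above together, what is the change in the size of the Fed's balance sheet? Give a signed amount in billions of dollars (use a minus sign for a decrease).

-$79 billion

Discount-window repayment $15 billion: a Fed asset is shed → −$15B.
OMO sale (to banks) $64 billion: a Fed asset is shed → −$64B.
Government account inflow $25 billion: only the composition of liabilities changes → 0.
Net: −15 − 64 + 0 = -$79 billion.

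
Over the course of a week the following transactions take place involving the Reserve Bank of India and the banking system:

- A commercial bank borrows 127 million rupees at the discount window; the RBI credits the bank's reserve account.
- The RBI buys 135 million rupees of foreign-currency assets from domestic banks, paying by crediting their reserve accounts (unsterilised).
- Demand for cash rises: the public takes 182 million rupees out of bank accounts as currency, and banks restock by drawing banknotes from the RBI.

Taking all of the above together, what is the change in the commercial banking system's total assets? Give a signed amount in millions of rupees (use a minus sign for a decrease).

-55 million

Discount-window loan 127 million rupees: bank balance sheets expand → +127M.
FX purchase 135 million rupees: just an asset swap on bank balance sheets → 0.
Currency withdrawal 182 million rupees: bank balance sheets shrink → −182M.
Net: 127 + 0 − 182 = -55 million.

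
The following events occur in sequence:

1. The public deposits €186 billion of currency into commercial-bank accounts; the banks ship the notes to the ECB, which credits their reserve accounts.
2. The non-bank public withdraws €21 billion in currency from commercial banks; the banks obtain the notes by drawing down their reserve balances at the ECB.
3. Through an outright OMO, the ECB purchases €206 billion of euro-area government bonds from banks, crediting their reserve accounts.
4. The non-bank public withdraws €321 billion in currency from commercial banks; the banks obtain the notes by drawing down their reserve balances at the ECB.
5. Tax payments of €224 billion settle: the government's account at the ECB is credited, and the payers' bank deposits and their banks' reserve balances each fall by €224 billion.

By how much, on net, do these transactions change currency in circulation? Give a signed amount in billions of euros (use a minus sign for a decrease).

Currency deposit €186 billion: notes return to the central bank → −€186B.
Currency withdrawal €21 billion: notes leave the central bank → +€21B.
OMO purchase (from banks) €206 billion: no currency enters or leaves circulation → 0.
Currency withdrawal €321 billion: notes leave the central bank → +€321B.
Government account inflow €224 billion: no currency enters or leaves circulation → 0.
Net: −186 + 21 + 0 + 321 + 0 = +€156 billion.

+€156 billion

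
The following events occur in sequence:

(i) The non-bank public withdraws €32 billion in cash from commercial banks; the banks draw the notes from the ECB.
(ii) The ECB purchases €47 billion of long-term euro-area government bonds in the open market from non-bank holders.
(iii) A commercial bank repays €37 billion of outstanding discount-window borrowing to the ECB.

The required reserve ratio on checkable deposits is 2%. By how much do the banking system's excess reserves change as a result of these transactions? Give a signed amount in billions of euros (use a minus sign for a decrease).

-€22.3 billion

Currency withdrawal €32 billion: reserves −€32B, deposits −€32B.
Asset purchase (from non-banks) €47 billion: reserves +€47B, deposits +€47B.
Discount-window repayment €37 billion: reserves −€37B, deposits 0.
Totals: Δreserves = −€22B, Δdeposits = +€15B.
Δrequired reserves = 2% × +€15B = +€0.3B.
Δexcess reserves = Δreserves − Δrequired = −€22B − (+€0.3B) = -€22.3 billion.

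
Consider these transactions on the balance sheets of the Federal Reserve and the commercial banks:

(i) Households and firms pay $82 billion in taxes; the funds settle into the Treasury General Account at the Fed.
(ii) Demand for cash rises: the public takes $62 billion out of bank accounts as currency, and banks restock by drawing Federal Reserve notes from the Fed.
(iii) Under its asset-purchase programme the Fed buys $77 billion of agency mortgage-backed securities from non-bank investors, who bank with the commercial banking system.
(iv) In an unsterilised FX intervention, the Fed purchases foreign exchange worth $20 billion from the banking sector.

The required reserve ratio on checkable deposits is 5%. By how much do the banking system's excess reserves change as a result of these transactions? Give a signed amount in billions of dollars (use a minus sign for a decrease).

Government account inflow $82 billion: reserves −$82B, deposits −$82B.
Currency withdrawal $62 billion: reserves −$62B, deposits −$62B.
Asset purchase (from non-banks) $77 billion: reserves +$77B, deposits +$77B.
FX purchase $20 billion: reserves +$20B, deposits 0.
Totals: Δreserves = −$47B, Δdeposits = −$67B.
Δrequired reserves = 5% × −$67B = −$3.35B.
Δexcess reserves = Δreserves − Δrequired = −$47B − (−$3.35B) = -$43.65 billion.

-$43.65 billion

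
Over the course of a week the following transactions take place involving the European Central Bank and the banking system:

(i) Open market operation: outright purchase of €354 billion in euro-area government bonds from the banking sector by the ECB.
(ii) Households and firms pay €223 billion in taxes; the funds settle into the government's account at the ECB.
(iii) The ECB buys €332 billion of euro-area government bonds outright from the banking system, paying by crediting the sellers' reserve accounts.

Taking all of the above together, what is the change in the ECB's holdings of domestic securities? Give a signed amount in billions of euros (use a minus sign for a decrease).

+€686 billion

OMO purchase (from banks) €354 billion: securities added to the ECB's portfolio → +€354B.
Government account inflow €223 billion: the ECB's securities portfolio is untouched → 0.
OMO purchase (from banks) €332 billion: securities added to the ECB's portfolio → +€332B.
Net: 354 + 0 + 332 = +€686 billion.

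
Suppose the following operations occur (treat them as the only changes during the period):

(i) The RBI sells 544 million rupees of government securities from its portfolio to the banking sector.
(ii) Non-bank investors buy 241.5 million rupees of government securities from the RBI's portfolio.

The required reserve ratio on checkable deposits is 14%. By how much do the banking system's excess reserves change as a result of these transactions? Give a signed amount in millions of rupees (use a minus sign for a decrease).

-751.69 million

OMO sale (to banks) 544 million rupees: reserves −544M, deposits 0.
Asset sale (to non-banks) 241.5 million rupees: reserves −241.5M, deposits −241.5M.
Totals: Δreserves = −785.5M, Δdeposits = −241.5M.
Δrequired reserves = 14% × −241.5M = −33.81M.
Δexcess reserves = Δreserves − Δrequired = −785.5M − (−33.81M) = -751.69 million.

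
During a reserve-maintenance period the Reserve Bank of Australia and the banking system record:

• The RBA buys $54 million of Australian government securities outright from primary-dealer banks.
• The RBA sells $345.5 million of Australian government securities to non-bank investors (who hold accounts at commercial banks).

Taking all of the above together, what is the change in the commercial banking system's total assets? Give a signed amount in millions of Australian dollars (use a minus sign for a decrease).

-$345.5 million

RBA balance sheet:
  Assets:      Securities −$291.5M
  Liabilities: Bank reserves −$291.5M
Commercial banking system:
  Assets:      Reserves at CB −$291.5M, Securities −$54M
  Liabilities: Checkable deposits −$345.5M
Change in total bank assets = -$345.5 million.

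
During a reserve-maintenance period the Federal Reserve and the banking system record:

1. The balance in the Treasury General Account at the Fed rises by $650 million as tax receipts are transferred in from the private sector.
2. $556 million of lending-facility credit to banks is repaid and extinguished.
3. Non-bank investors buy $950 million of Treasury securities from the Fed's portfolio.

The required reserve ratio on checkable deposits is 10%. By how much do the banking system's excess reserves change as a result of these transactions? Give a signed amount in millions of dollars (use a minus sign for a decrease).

-$1996 million

Government account inflow $650 million: reserves −$650M, deposits −$650M.
Discount-window repayment $556 million: reserves −$556M, deposits 0.
Asset sale (to non-banks) $950 million: reserves −$950M, deposits −$950M.
Totals: Δreserves = −$2156M, Δdeposits = −$1600M.
Δrequired reserves = 10% × −$1600M = −$160M.
Δexcess reserves = Δreserves − Δrequired = −$2156M − (−$160M) = -$1996 million.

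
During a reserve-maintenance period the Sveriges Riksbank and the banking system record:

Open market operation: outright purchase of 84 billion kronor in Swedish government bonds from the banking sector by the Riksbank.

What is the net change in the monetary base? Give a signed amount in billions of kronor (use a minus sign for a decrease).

Riksbank balance sheet:
  Assets:      Securities +84B
  Liabilities: Bank reserves +84B
Monetary base = currency + reserves: 0 + (+84B) = +84 billion.

+84 billion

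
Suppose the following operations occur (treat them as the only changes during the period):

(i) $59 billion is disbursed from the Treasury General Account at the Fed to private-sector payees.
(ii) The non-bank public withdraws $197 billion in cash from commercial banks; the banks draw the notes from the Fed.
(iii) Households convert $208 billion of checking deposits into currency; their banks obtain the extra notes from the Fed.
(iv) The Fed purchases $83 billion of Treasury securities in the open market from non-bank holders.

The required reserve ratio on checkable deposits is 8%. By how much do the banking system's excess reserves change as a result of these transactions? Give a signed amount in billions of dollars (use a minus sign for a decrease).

Government spending $59 billion: reserves +$59B, deposits +$59B.
Currency withdrawal $197 billion: reserves −$197B, deposits −$197B.
Currency withdrawal $208 billion: reserves −$208B, deposits −$208B.
Asset purchase (from non-banks) $83 billion: reserves +$83B, deposits +$83B.
Totals: Δreserves = −$263B, Δdeposits = −$263B.
Δrequired reserves = 8% × −$263B = −$21.04B.
Δexcess reserves = Δreserves − Δrequired = −$263B − (−$21.04B) = -$241.96 billion.

-$241.96 billion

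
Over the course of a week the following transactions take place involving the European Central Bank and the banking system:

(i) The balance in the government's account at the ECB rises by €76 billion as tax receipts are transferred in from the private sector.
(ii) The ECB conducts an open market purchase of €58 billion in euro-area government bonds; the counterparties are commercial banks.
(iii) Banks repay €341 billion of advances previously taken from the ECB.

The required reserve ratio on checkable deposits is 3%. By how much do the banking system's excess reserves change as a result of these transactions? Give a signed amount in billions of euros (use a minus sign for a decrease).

-€356.72 billion

Government account inflow €76 billion: reserves −€76B, deposits −€76B.
OMO purchase (from banks) €58 billion: reserves +€58B, deposits 0.
Discount-window repayment €341 billion: reserves −€341B, deposits 0.
Totals: Δreserves = −€359B, Δdeposits = −€76B.
Δrequired reserves = 3% × −€76B = −€2.28B.
Δexcess reserves = Δreserves − Δrequired = −€359B − (−€2.28B) = -€356.72 billion.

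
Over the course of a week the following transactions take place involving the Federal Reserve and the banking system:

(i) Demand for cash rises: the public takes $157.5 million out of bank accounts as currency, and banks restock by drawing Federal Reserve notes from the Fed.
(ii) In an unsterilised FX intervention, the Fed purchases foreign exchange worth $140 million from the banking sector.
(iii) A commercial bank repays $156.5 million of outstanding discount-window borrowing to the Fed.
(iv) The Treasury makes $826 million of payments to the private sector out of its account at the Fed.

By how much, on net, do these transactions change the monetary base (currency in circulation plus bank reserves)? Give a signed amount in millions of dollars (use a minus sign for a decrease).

Currency withdrawal $157.5 million: just a shift between currency and reserves — both are base money → 0.
FX purchase $140 million: Fed balance sheet expands → +$140M.
Discount-window repayment $156.5 million: Fed balance sheet contracts → −$156.5M.
Government spending $826 million: a non-base liability converts back to reserves → +$826M.
Net: 0 + 140 − 156.5 + 826 = +$809.5 million.

+$809.5 million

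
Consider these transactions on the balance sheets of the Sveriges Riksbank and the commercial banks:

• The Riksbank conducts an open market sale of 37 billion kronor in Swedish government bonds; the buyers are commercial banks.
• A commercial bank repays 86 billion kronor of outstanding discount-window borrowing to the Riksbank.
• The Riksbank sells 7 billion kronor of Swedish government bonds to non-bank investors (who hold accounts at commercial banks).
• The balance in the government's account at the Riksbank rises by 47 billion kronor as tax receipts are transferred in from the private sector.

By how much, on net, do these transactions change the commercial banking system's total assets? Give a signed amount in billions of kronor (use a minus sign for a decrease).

OMO sale (to banks) 37 billion kronor: just an asset swap on bank balance sheets → 0.
Discount-window repayment 86 billion kronor: bank balance sheets shrink → −86B.
Asset sale (to non-banks) 7 billion kronor: bank balance sheets shrink → −7B.
Government account inflow 47 billion kronor: bank balance sheets shrink → −47B.
Net: 0 − 86 − 7 − 47 = -140 billion.

-140 billion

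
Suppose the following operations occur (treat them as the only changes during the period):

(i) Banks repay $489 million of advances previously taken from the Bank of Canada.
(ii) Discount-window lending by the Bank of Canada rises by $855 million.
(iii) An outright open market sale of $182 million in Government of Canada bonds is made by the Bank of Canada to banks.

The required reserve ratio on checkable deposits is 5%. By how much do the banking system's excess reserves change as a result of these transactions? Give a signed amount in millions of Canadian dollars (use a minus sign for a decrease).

Discount-window repayment $489 million: reserves −$489M, deposits 0.
Discount-window loan $855 million: reserves +$855M, deposits 0.
OMO sale (to banks) $182 million: reserves −$182M, deposits 0.
Totals: Δreserves = +$184M, Δdeposits = 0.
Δrequired reserves = 5% × 0 = 0.
Δexcess reserves = Δreserves − Δrequired = +$184M − (0) = +$184 million.

+$184 million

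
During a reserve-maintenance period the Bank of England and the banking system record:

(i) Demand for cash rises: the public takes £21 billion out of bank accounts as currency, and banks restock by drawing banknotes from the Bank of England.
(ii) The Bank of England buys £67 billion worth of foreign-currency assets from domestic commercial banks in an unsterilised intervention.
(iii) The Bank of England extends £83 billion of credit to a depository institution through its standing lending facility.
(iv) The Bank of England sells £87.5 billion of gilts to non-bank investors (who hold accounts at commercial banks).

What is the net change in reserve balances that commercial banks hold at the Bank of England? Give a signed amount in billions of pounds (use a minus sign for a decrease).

+£41.5 billion

Bank of England balance sheet:
  Assets:      Securities −£87.5B, Loans to banks +£83B, Foreign assets +£67B
  Liabilities: Bank reserves +£41.5B, Currency in circulation +£21B
Commercial banking system:
  Assets:      Reserves at CB +£41.5B, Foreign assets −£67B
  Liabilities: Checkable deposits −£108.5B, Borrowings from CB +£83B
So the change in reserve balances that commercial banks hold at the Bank of England is +£41.5 billion.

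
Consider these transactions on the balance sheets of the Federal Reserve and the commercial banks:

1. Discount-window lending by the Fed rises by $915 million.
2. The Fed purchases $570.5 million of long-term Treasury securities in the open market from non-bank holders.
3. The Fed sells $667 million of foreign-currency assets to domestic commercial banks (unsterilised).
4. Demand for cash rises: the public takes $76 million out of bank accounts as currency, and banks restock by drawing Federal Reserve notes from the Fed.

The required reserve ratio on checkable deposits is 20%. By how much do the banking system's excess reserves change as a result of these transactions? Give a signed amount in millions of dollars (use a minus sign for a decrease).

+$643.6 million

Discount-window loan $915 million: reserves +$915M, deposits 0.
Asset purchase (from non-banks) $570.5 million: reserves +$570.5M, deposits +$570.5M.
FX sale $667 million: reserves −$667M, deposits 0.
Currency withdrawal $76 million: reserves −$76M, deposits −$76M.
Totals: Δreserves = +$742.5M, Δdeposits = +$494.5M.
Δrequired reserves = 20% × +$494.5M = +$98.9M.
Δexcess reserves = Δreserves − Δrequired = +$742.5M − (+$98.9M) = +$643.6 million.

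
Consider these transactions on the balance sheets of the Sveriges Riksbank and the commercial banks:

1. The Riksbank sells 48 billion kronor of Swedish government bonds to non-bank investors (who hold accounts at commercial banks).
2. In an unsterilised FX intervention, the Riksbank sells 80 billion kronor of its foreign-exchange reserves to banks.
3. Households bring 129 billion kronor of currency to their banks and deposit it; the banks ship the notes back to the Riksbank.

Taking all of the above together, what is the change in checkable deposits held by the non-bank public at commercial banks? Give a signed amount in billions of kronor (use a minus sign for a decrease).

+81 billion

Riksbank balance sheet:
  Assets:      Securities −48B, Foreign assets −80B
  Liabilities: Bank reserves +1B, Currency in circulation −129B
Commercial banking system:
  Assets:      Reserves at CB +1B, Foreign assets +80B
  Liabilities: Checkable deposits +81B
So the change in checkable deposits held by the non-bank public at commercial banks is +81 billion.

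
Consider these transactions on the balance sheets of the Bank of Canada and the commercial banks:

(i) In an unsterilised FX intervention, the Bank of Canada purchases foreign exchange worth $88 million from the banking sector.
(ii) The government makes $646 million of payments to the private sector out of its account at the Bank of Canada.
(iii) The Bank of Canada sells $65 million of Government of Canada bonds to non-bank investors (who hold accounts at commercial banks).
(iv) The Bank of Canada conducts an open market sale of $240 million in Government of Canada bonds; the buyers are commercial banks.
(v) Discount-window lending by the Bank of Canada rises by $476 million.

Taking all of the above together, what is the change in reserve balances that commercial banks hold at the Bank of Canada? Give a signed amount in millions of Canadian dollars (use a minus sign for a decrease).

FX purchase $88 million: the Bank of Canada pays by crediting reserve accounts → +$88M.
Government spending $646 million: government payments flow into bank reserve accounts → +$646M.
Asset sale (to non-banks) $65 million: the non-bank buyers' banks settle from reserves → −$65M.
OMO sale (to banks) $240 million: the buying banks pay out of their reserve balances → −$240M.
Discount-window loan $476 million: the loan is credited to the bank's reserve account → +$476M.
Net: 88 + 646 − 65 − 240 + 476 = +$905 million.

+$905 million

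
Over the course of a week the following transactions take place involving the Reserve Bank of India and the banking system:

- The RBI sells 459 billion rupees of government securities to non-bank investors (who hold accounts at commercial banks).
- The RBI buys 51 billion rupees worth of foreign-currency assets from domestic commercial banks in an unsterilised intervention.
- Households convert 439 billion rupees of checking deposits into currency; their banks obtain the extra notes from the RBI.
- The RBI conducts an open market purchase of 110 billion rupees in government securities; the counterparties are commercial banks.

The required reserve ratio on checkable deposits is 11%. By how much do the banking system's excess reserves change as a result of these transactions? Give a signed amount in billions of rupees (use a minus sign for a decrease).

-638.22 billion

Asset sale (to non-banks) 459 billion rupees: reserves −459B, deposits −459B.
FX purchase 51 billion rupees: reserves +51B, deposits 0.
Currency withdrawal 439 billion rupees: reserves −439B, deposits −439B.
OMO purchase (from banks) 110 billion rupees: reserves +110B, deposits 0.
Totals: Δreserves = −737B, Δdeposits = −898B.
Δrequired reserves = 11% × −898B = −98.78B.
Δexcess reserves = Δreserves − Δrequired = −737B − (−98.78B) = -638.22 billion.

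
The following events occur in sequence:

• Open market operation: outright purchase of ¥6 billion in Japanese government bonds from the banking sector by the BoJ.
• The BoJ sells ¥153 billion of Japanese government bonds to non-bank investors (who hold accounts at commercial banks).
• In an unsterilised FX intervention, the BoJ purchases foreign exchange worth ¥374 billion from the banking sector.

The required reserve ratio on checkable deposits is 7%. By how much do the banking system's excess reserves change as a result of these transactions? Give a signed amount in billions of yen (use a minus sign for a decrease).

+¥237.71 billion

OMO purchase (from banks) ¥6 billion: reserves +¥6B, deposits 0.
Asset sale (to non-banks) ¥153 billion: reserves −¥153B, deposits −¥153B.
FX purchase ¥374 billion: reserves +¥374B, deposits 0.
Totals: Δreserves = +¥227B, Δdeposits = −¥153B.
Δrequired reserves = 7% × −¥153B = −¥10.71B.
Δexcess reserves = Δreserves − Δrequired = +¥227B − (−¥10.71B) = +¥237.71 billion.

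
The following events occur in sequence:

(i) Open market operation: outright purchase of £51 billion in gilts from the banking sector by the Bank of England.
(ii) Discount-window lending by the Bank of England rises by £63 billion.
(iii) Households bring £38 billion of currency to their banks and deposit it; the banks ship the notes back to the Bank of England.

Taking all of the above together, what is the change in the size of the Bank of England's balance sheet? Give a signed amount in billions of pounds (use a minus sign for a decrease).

+£114 billion

Bank of England balance sheet:
  Assets:      Securities +£51B, Loans to banks +£63B
  Liabilities: Bank reserves +£152B, Currency in circulation −£38B
Commercial banking system:
  Assets:      Reserves at CB +£152B, Securities −£51B
  Liabilities: Checkable deposits +£38B, Borrowings from CB +£63B
Change in total Bank of England assets = +£114 billion.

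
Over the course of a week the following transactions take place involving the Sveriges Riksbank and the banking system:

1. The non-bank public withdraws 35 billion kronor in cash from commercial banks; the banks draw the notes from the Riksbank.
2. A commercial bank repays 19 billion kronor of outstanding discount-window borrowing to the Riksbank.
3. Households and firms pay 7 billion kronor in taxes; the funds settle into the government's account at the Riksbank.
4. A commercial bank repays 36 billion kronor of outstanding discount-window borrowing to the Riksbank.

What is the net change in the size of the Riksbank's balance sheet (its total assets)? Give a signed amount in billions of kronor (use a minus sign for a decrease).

Riksbank balance sheet:
  Assets:      Loans to banks −55B
  Liabilities: Bank reserves −97B, Currency in circulation +35B, Government deposits +7B
Commercial banking system:
  Assets:      Reserves at CB −97B
  Liabilities: Checkable deposits −42B, Borrowings from CB −55B
Change in total Riksbank assets = -55 billion.

-55 billion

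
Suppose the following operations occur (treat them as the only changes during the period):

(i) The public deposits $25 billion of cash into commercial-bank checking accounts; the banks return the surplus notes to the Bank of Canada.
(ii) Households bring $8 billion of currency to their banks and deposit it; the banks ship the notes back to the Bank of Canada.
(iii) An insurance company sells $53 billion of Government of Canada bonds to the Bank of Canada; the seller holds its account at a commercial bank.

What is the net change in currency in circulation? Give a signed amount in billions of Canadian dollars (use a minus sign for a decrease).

Currency deposit $25 billion: notes return to the central bank → −$25B.
Currency deposit $8 billion: notes return to the central bank → −$8B.
Asset purchase (from non-banks) $53 billion: no currency enters or leaves circulation → 0.
Net: −25 − 8 + 0 = -$33 billion.

-$33 billion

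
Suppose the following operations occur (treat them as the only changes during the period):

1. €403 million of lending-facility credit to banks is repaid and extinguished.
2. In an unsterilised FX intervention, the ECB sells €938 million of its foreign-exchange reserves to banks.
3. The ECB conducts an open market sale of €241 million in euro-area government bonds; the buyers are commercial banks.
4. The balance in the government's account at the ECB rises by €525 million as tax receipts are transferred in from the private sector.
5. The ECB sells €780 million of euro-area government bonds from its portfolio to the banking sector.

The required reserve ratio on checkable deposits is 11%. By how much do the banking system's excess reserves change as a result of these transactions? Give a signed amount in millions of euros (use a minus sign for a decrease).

Discount-window repayment €403 million: reserves −€403M, deposits 0.
FX sale €938 million: reserves −€938M, deposits 0.
OMO sale (to banks) €241 million: reserves −€241M, deposits 0.
Government account inflow €525 million: reserves −€525M, deposits −€525M.
OMO sale (to banks) €780 million: reserves −€780M, deposits 0.
Totals: Δreserves = −€2887M, Δdeposits = −€525M.
Δrequired reserves = 11% × −€525M = −€57.75M.
Δexcess reserves = Δreserves − Δrequired = −€2887M − (−€57.75M) = -€2829.25 million.

-€2829.25 million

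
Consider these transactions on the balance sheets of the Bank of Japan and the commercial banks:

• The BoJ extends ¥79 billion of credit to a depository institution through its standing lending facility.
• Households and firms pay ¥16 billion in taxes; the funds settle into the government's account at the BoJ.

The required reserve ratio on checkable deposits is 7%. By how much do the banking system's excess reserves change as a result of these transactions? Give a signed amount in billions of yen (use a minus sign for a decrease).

Discount-window loan ¥79 billion: reserves +¥79B, deposits 0.
Government account inflow ¥16 billion: reserves −¥16B, deposits −¥16B.
Totals: Δreserves = +¥63B, Δdeposits = −¥16B.
Δrequired reserves = 7% × −¥16B = −¥1.12B.
Δexcess reserves = Δreserves − Δrequired = +¥63B − (−¥1.12B) = +¥64.12 billion.

+¥64.12 billion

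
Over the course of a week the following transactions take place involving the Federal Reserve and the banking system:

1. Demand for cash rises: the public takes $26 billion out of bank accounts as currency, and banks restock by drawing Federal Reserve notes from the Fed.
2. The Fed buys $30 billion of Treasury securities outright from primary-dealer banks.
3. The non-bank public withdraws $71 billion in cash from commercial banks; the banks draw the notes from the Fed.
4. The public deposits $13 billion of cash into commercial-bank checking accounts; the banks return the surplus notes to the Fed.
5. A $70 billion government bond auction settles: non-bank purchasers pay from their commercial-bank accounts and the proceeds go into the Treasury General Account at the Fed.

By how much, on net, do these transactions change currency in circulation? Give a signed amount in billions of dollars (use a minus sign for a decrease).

+$84 billion

Currency withdrawal $26 billion: notes leave the central bank → +$26B.
OMO purchase (from banks) $30 billion: no currency enters or leaves circulation → 0.
Currency withdrawal $71 billion: notes leave the central bank → +$71B.
Currency deposit $13 billion: notes return to the central bank → −$13B.
Government account inflow $70 billion: no currency enters or leaves circulation → 0.
Net: 26 + 0 + 71 − 13 + 0 = +$84 billion.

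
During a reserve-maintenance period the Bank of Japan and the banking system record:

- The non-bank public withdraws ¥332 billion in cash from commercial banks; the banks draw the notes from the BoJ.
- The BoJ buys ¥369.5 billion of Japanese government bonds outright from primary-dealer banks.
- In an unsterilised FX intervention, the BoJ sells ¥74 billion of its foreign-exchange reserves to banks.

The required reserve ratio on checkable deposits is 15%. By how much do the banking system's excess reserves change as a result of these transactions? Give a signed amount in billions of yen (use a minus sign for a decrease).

+¥13.3 billion

Currency withdrawal ¥332 billion: reserves −¥332B, deposits −¥332B.
OMO purchase (from banks) ¥369.5 billion: reserves +¥369.5B, deposits 0.
FX sale ¥74 billion: reserves −¥74B, deposits 0.
Totals: Δreserves = −¥36.5B, Δdeposits = −¥332B.
Δrequired reserves = 15% × −¥332B = −¥49.8B.
Δexcess reserves = Δreserves − Δrequired = −¥36.5B − (−¥49.8B) = +¥13.3 billion.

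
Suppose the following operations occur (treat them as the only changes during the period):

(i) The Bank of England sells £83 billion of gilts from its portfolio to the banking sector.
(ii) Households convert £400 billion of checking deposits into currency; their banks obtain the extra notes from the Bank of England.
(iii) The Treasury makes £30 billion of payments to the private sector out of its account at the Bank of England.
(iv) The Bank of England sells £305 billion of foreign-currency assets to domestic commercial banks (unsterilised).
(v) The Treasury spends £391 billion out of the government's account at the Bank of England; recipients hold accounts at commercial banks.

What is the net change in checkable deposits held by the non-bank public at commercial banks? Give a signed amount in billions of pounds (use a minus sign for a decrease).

OMO sale (to banks) £83 billion: the counterparty is a bank, so public deposits are unchanged → 0.
Currency withdrawal £400 billion: non-bank counterparties' bank balances fall → −£400B.
Government spending £30 billion: non-bank counterparties' bank balances rise → +£30B.
FX sale £305 billion: the counterparty is a bank, so public deposits are unchanged → 0.
Government spending £391 billion: non-bank counterparties' bank balances rise → +£391B.
Net: 0 − 400 + 30 + 0 + 391 = +£21 billion.

+£21 billion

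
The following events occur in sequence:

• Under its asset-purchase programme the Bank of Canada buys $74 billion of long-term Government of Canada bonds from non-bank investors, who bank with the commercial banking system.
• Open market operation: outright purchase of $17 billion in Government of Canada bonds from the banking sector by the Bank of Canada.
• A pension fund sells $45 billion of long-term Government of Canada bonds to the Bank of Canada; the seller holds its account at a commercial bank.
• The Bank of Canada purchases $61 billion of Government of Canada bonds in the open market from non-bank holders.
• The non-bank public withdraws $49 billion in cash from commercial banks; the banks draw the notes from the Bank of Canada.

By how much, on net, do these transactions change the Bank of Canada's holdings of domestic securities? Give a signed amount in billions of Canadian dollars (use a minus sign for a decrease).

Bank of Canada balance sheet:
  Assets:      Securities +$197B
  Liabilities: Bank reserves +$148B, Currency in circulation +$49B
Commercial banking system:
  Assets:      Reserves at CB +$148B, Securities −$17B
  Liabilities: Checkable deposits +$131B
So the change in the Bank of Canada's holdings of domestic securities is +$197 billion.

+$197 billion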